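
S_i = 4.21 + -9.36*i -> [4.21, -5.15, -14.51, -23.87, -33.23]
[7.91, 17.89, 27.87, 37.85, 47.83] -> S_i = 7.91 + 9.98*i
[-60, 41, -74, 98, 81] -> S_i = Random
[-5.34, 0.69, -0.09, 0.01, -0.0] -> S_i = -5.34*(-0.13)^i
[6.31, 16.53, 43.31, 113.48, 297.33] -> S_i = 6.31*2.62^i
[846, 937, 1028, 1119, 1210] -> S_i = 846 + 91*i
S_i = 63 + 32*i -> [63, 95, 127, 159, 191]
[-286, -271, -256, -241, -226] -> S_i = -286 + 15*i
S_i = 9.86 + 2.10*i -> [9.86, 11.96, 14.06, 16.16, 18.26]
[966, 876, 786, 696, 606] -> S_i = 966 + -90*i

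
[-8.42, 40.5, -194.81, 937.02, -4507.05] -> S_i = -8.42*(-4.81)^i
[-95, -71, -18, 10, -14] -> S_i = Random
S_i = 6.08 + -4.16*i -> [6.08, 1.92, -2.24, -6.4, -10.56]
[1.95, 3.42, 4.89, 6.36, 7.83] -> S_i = 1.95 + 1.47*i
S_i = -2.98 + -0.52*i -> [-2.98, -3.5, -4.02, -4.54, -5.06]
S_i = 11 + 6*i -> [11, 17, 23, 29, 35]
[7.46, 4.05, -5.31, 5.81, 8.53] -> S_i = Random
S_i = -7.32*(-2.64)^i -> [-7.32, 19.32, -51.02, 134.69, -355.57]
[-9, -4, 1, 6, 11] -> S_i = -9 + 5*i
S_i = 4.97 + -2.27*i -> [4.97, 2.7, 0.43, -1.84, -4.11]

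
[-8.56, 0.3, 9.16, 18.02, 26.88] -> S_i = -8.56 + 8.86*i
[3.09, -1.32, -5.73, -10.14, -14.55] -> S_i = 3.09 + -4.41*i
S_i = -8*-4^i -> [-8, 32, -128, 512, -2048]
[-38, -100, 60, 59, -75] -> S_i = Random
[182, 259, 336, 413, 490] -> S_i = 182 + 77*i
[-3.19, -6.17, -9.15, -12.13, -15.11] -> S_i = -3.19 + -2.98*i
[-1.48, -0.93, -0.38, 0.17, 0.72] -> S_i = -1.48 + 0.55*i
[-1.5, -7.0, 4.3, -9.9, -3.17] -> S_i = Random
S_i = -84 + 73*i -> [-84, -11, 62, 135, 208]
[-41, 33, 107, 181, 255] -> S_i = -41 + 74*i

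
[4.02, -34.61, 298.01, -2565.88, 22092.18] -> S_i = 4.02*(-8.61)^i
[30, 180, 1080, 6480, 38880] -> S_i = 30*6^i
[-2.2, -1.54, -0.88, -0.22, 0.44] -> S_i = -2.20 + 0.66*i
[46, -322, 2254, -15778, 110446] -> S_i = 46*-7^i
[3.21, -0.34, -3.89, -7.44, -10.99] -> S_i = 3.21 + -3.55*i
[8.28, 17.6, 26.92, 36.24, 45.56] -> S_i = 8.28 + 9.32*i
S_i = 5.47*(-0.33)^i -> [5.47, -1.81, 0.6, -0.2, 0.06]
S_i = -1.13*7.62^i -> [-1.13, -8.61, -65.61, -499.97, -3809.77]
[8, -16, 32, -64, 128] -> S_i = 8*-2^i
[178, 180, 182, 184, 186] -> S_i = 178 + 2*i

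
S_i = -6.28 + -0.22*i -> [-6.28, -6.5, -6.72, -6.94, -7.16]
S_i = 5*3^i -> [5, 15, 45, 135, 405]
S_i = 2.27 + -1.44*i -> [2.27, 0.83, -0.61, -2.05, -3.49]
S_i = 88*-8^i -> [88, -704, 5632, -45056, 360448]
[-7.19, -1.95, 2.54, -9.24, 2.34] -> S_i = Random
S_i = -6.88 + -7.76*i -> [-6.88, -14.64, -22.4, -30.16, -37.92]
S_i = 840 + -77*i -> [840, 763, 686, 609, 532]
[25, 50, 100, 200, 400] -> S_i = 25*2^i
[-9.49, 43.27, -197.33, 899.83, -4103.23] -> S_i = -9.49*(-4.56)^i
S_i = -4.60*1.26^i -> [-4.6, -5.8, -7.3, -9.2, -11.59]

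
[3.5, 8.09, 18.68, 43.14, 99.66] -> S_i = 3.50*2.31^i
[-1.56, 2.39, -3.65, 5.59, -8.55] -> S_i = -1.56*(-1.53)^i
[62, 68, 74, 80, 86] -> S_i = 62 + 6*i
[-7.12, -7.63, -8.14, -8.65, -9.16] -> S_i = -7.12 + -0.51*i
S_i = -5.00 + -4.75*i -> [-5.0, -9.75, -14.5, -19.25, -24.0]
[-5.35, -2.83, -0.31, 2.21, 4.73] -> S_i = -5.35 + 2.52*i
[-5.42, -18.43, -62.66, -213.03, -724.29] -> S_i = -5.42*3.40^i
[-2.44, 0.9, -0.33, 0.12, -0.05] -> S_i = -2.44*(-0.37)^i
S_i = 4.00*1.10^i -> [4.0, 4.4, 4.84, 5.32, 5.86]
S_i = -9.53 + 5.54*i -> [-9.53, -3.99, 1.55, 7.09, 12.63]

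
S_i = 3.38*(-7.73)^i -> [3.38, -26.13, 201.96, -1561.19, 12067.98]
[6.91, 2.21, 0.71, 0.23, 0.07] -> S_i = 6.91*0.32^i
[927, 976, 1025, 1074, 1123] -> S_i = 927 + 49*i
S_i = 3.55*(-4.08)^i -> [3.55, -14.48, 59.09, -241.11, 983.71]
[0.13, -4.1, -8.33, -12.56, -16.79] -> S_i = 0.13 + -4.23*i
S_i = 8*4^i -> [8, 32, 128, 512, 2048]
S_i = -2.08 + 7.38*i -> [-2.08, 5.3, 12.68, 20.06, 27.44]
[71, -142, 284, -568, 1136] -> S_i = 71*-2^i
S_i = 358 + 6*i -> [358, 364, 370, 376, 382]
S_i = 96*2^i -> [96, 192, 384, 768, 1536]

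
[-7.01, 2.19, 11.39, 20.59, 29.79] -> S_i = -7.01 + 9.20*i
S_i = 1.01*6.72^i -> [1.01, 6.79, 45.61, 306.5, 2059.67]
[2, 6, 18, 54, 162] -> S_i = 2*3^i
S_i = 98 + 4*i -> [98, 102, 106, 110, 114]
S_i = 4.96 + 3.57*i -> [4.96, 8.53, 12.1, 15.67, 19.24]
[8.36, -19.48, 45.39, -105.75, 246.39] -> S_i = 8.36*(-2.33)^i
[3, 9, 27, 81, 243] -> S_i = 3*3^i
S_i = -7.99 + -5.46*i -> [-7.99, -13.45, -18.91, -24.37, -29.83]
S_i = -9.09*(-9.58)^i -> [-9.09, 87.08, -834.25, 7992.09, -76564.23]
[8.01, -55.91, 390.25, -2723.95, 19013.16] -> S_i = 8.01*(-6.98)^i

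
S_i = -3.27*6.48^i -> [-3.27, -21.19, -137.31, -889.76, -5765.64]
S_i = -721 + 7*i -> [-721, -714, -707, -700, -693]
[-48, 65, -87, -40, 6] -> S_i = Random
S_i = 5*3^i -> [5, 15, 45, 135, 405]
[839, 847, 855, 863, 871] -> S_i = 839 + 8*i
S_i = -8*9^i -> [-8, -72, -648, -5832, -52488]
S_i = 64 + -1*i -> [64, 63, 62, 61, 60]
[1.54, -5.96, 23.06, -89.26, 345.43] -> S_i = 1.54*(-3.87)^i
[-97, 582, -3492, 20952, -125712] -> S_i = -97*-6^i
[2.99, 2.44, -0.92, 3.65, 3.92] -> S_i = Random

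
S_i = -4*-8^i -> [-4, 32, -256, 2048, -16384]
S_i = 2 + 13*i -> [2, 15, 28, 41, 54]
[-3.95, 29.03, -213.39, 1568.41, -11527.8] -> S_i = -3.95*(-7.35)^i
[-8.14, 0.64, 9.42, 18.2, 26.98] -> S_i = -8.14 + 8.78*i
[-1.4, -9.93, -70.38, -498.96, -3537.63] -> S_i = -1.40*7.09^i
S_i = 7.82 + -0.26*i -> [7.82, 7.56, 7.3, 7.04, 6.78]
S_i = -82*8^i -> [-82, -656, -5248, -41984, -335872]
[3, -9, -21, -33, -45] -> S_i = 3 + -12*i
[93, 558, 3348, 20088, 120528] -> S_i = 93*6^i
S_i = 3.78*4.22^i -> [3.78, 15.95, 67.32, 284.07, 1198.79]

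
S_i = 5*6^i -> [5, 30, 180, 1080, 6480]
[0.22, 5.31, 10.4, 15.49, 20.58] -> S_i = 0.22 + 5.09*i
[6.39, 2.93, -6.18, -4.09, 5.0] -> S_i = Random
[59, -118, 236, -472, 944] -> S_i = 59*-2^i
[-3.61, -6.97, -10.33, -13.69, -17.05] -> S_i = -3.61 + -3.36*i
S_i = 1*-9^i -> [1, -9, 81, -729, 6561]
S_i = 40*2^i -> [40, 80, 160, 320, 640]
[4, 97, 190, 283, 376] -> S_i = 4 + 93*i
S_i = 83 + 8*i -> [83, 91, 99, 107, 115]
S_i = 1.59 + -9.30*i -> [1.59, -7.71, -17.01, -26.31, -35.61]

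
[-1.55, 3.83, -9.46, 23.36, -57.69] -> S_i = -1.55*(-2.47)^i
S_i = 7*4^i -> [7, 28, 112, 448, 1792]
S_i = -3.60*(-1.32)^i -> [-3.6, 4.75, -6.27, 8.28, -10.93]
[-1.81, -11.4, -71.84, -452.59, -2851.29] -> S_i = -1.81*6.30^i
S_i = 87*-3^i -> [87, -261, 783, -2349, 7047]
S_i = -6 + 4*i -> [-6, -2, 2, 6, 10]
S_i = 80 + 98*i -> [80, 178, 276, 374, 472]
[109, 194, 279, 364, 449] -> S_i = 109 + 85*i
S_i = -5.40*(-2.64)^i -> [-5.4, 14.26, -37.64, 99.36, -262.31]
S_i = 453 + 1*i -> [453, 454, 455, 456, 457]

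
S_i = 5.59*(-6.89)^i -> [5.59, -38.52, 265.37, -1828.39, 12597.63]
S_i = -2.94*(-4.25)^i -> [-2.94, 12.5, -53.1, 225.69, -959.19]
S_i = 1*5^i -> [1, 5, 25, 125, 625]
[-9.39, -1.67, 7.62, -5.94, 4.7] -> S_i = Random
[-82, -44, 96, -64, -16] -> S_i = Random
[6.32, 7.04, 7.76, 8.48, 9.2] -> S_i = 6.32 + 0.72*i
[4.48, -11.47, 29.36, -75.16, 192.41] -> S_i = 4.48*(-2.56)^i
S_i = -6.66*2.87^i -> [-6.66, -19.11, -54.86, -157.44, -451.86]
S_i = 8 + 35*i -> [8, 43, 78, 113, 148]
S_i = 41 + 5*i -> [41, 46, 51, 56, 61]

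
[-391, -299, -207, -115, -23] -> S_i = -391 + 92*i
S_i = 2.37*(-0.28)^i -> [2.37, -0.66, 0.19, -0.05, 0.01]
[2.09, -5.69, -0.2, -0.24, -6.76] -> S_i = Random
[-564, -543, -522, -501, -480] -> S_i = -564 + 21*i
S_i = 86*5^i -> [86, 430, 2150, 10750, 53750]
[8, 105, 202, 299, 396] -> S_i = 8 + 97*i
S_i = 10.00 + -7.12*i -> [10.0, 2.88, -4.24, -11.36, -18.48]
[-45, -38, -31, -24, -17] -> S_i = -45 + 7*i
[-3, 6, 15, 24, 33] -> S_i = -3 + 9*i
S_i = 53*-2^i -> [53, -106, 212, -424, 848]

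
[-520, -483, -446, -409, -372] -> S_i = -520 + 37*i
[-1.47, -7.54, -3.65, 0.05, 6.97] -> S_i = Random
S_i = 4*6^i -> [4, 24, 144, 864, 5184]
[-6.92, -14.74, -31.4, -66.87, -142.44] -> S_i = -6.92*2.13^i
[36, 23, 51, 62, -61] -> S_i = Random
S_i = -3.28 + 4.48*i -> [-3.28, 1.2, 5.68, 10.16, 14.64]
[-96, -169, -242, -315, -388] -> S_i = -96 + -73*i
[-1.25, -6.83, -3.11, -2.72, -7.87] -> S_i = Random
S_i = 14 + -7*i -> [14, 7, 0, -7, -14]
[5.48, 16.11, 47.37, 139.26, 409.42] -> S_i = 5.48*2.94^i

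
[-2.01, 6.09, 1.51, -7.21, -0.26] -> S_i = Random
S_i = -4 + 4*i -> [-4, 0, 4, 8, 12]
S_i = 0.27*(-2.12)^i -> [0.27, -0.57, 1.21, -2.57, 5.45]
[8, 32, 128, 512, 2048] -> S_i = 8*4^i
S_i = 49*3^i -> [49, 147, 441, 1323, 3969]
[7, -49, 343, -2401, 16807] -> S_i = 7*-7^i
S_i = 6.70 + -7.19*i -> [6.7, -0.49, -7.68, -14.87, -22.06]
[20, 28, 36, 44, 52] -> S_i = 20 + 8*i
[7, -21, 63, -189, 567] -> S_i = 7*-3^i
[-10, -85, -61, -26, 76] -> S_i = Random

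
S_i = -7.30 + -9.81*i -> [-7.3, -17.11, -26.92, -36.73, -46.54]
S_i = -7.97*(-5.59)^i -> [-7.97, 44.55, -249.05, 1392.17, -7782.26]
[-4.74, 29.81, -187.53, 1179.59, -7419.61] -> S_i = -4.74*(-6.29)^i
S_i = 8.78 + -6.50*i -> [8.78, 2.28, -4.22, -10.72, -17.22]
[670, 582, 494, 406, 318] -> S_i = 670 + -88*i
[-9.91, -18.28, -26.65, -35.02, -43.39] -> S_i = -9.91 + -8.37*i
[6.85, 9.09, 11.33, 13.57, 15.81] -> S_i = 6.85 + 2.24*i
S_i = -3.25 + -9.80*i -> [-3.25, -13.05, -22.85, -32.65, -42.45]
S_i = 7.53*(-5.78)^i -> [7.53, -43.52, 251.57, -1454.05, 8404.39]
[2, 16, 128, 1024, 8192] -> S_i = 2*8^i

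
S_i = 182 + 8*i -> [182, 190, 198, 206, 214]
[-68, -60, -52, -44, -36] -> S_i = -68 + 8*i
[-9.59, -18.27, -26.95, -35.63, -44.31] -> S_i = -9.59 + -8.68*i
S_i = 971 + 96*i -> [971, 1067, 1163, 1259, 1355]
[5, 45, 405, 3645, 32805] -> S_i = 5*9^i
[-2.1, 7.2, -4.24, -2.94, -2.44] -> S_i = Random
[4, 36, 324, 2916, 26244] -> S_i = 4*9^i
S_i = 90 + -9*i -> [90, 81, 72, 63, 54]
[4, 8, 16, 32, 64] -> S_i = 4*2^i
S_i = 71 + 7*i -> [71, 78, 85, 92, 99]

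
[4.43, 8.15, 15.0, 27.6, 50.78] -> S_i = 4.43*1.84^i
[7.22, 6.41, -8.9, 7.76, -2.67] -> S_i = Random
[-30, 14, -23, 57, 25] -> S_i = Random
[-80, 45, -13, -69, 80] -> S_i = Random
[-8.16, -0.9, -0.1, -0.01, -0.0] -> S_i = -8.16*0.11^i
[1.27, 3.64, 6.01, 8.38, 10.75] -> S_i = 1.27 + 2.37*i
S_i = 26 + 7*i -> [26, 33, 40, 47, 54]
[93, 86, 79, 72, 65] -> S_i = 93 + -7*i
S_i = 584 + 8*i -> [584, 592, 600, 608, 616]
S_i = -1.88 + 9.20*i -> [-1.88, 7.32, 16.52, 25.72, 34.92]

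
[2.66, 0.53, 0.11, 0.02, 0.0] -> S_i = 2.66*0.20^i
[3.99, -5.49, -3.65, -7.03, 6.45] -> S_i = Random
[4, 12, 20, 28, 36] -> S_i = 4 + 8*i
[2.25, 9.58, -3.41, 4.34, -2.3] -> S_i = Random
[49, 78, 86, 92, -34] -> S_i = Random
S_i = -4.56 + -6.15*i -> [-4.56, -10.71, -16.86, -23.01, -29.16]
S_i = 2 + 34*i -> [2, 36, 70, 104, 138]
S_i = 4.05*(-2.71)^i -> [4.05, -10.98, 29.74, -80.61, 218.44]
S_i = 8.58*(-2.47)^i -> [8.58, -21.19, 52.35, -129.29, 319.36]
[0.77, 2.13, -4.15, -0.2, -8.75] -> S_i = Random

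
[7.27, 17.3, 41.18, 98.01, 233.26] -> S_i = 7.27*2.38^i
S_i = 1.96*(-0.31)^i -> [1.96, -0.61, 0.19, -0.06, 0.02]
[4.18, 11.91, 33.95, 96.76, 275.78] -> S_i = 4.18*2.85^i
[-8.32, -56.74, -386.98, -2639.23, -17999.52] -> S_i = -8.32*6.82^i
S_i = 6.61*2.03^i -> [6.61, 13.42, 27.24, 55.3, 112.25]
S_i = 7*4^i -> [7, 28, 112, 448, 1792]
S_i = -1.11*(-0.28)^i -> [-1.11, 0.31, -0.09, 0.02, -0.01]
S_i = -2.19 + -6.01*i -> [-2.19, -8.2, -14.21, -20.22, -26.23]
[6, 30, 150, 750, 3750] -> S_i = 6*5^i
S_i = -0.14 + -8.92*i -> [-0.14, -9.06, -17.98, -26.9, -35.82]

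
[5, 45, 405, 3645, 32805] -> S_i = 5*9^i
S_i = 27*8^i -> [27, 216, 1728, 13824, 110592]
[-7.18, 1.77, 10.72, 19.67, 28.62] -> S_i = -7.18 + 8.95*i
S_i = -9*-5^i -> [-9, 45, -225, 1125, -5625]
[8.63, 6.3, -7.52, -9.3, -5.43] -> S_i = Random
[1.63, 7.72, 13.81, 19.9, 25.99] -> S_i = 1.63 + 6.09*i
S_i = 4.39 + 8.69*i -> [4.39, 13.08, 21.77, 30.46, 39.15]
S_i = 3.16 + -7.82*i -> [3.16, -4.66, -12.48, -20.3, -28.12]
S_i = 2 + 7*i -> [2, 9, 16, 23, 30]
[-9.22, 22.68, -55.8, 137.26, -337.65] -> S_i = -9.22*(-2.46)^i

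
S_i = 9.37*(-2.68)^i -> [9.37, -25.11, 67.3, -180.36, 483.37]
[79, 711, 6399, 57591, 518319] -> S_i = 79*9^i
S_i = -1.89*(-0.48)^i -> [-1.89, 0.91, -0.44, 0.21, -0.1]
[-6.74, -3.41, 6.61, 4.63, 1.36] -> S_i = Random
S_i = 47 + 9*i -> [47, 56, 65, 74, 83]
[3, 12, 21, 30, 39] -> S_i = 3 + 9*i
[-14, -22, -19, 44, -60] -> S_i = Random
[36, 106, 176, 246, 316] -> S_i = 36 + 70*i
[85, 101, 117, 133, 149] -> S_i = 85 + 16*i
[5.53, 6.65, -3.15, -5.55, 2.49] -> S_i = Random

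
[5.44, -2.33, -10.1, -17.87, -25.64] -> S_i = 5.44 + -7.77*i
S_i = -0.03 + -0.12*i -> [-0.03, -0.15, -0.27, -0.39, -0.51]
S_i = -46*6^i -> [-46, -276, -1656, -9936, -59616]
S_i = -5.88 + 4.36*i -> [-5.88, -1.52, 2.84, 7.2, 11.56]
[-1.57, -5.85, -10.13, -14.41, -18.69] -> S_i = -1.57 + -4.28*i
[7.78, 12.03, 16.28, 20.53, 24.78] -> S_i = 7.78 + 4.25*i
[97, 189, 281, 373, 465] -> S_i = 97 + 92*i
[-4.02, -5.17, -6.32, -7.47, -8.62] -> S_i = -4.02 + -1.15*i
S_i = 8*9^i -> [8, 72, 648, 5832, 52488]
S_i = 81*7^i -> [81, 567, 3969, 27783, 194481]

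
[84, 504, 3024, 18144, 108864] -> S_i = 84*6^i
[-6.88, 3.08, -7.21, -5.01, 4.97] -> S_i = Random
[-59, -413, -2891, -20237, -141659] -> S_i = -59*7^i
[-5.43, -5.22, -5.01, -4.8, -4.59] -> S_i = -5.43 + 0.21*i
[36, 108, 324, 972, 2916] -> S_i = 36*3^i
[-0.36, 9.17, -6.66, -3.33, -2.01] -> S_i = Random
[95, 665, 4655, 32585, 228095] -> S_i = 95*7^i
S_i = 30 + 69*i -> [30, 99, 168, 237, 306]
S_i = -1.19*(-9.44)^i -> [-1.19, 11.23, -106.05, 1001.07, -9450.07]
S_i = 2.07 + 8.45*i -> [2.07, 10.52, 18.97, 27.42, 35.87]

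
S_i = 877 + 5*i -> [877, 882, 887, 892, 897]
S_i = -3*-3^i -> [-3, 9, -27, 81, -243]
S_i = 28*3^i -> [28, 84, 252, 756, 2268]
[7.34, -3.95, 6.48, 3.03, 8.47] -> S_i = Random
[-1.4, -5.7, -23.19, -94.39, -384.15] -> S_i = -1.40*4.07^i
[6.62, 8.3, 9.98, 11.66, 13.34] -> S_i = 6.62 + 1.68*i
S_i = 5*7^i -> [5, 35, 245, 1715, 12005]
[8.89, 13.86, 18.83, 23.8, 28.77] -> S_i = 8.89 + 4.97*i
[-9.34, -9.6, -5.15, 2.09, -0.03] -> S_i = Random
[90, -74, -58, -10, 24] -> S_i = Random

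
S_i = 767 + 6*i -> [767, 773, 779, 785, 791]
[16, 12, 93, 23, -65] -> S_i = Random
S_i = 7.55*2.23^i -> [7.55, 16.84, 37.55, 83.73, 186.71]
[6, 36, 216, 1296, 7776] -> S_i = 6*6^i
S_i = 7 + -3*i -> [7, 4, 1, -2, -5]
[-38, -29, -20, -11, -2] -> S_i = -38 + 9*i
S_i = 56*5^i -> [56, 280, 1400, 7000, 35000]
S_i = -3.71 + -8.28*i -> [-3.71, -11.99, -20.27, -28.55, -36.83]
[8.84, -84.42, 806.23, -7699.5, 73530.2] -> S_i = 8.84*(-9.55)^i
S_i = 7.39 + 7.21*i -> [7.39, 14.6, 21.81, 29.02, 36.23]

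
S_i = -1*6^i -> [-1, -6, -36, -216, -1296]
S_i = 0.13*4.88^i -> [0.13, 0.63, 3.1, 15.11, 73.73]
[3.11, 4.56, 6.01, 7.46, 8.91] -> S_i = 3.11 + 1.45*i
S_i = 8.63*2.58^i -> [8.63, 22.27, 57.44, 148.21, 382.38]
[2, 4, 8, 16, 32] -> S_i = 2*2^i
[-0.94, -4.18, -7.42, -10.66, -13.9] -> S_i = -0.94 + -3.24*i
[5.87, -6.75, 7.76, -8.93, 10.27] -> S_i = 5.87*(-1.15)^i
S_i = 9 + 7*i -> [9, 16, 23, 30, 37]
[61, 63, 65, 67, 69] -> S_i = 61 + 2*i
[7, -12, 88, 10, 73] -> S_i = Random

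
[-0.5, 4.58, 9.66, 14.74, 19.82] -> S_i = -0.50 + 5.08*i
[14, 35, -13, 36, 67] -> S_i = Random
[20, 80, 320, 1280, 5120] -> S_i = 20*4^i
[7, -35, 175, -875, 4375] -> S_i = 7*-5^i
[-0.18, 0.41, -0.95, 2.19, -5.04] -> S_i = -0.18*(-2.30)^i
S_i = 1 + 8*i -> [1, 9, 17, 25, 33]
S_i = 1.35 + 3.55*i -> [1.35, 4.9, 8.45, 12.0, 15.55]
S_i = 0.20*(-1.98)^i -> [0.2, -0.4, 0.78, -1.55, 3.07]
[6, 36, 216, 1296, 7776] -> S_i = 6*6^i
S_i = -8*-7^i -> [-8, 56, -392, 2744, -19208]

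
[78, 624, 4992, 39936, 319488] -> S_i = 78*8^i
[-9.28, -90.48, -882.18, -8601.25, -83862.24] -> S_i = -9.28*9.75^i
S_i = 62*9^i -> [62, 558, 5022, 45198, 406782]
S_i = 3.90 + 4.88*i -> [3.9, 8.78, 13.66, 18.54, 23.42]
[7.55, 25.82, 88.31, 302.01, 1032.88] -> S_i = 7.55*3.42^i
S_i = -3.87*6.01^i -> [-3.87, -23.26, -139.78, -840.11, -5049.04]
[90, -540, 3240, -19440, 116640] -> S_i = 90*-6^i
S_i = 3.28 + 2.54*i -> [3.28, 5.82, 8.36, 10.9, 13.44]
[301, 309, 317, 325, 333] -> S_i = 301 + 8*i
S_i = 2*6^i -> [2, 12, 72, 432, 2592]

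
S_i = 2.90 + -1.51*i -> [2.9, 1.39, -0.12, -1.63, -3.14]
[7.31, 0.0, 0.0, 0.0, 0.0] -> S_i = 7.31*0.00^i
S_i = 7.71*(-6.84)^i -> [7.71, -52.74, 360.72, -2467.3, 16876.36]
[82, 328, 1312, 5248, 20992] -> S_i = 82*4^i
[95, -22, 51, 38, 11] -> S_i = Random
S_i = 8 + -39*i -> [8, -31, -70, -109, -148]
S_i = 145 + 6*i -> [145, 151, 157, 163, 169]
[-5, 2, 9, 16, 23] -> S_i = -5 + 7*i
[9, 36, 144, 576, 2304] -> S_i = 9*4^i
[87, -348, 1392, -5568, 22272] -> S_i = 87*-4^i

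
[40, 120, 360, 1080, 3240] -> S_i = 40*3^i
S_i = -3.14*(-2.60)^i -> [-3.14, 8.16, -21.23, 55.19, -143.49]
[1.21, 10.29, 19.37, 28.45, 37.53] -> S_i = 1.21 + 9.08*i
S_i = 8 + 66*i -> [8, 74, 140, 206, 272]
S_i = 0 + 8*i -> [0, 8, 16, 24, 32]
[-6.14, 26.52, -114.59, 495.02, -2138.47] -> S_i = -6.14*(-4.32)^i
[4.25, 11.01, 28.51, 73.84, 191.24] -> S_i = 4.25*2.59^i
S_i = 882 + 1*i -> [882, 883, 884, 885, 886]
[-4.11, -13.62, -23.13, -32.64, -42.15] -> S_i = -4.11 + -9.51*i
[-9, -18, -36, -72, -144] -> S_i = -9*2^i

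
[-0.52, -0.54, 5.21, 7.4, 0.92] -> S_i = Random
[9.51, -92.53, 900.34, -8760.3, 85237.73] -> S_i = 9.51*(-9.73)^i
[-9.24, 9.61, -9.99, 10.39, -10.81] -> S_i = -9.24*(-1.04)^i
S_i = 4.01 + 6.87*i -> [4.01, 10.88, 17.75, 24.62, 31.49]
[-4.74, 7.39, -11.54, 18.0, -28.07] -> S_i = -4.74*(-1.56)^i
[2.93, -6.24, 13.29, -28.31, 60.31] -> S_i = 2.93*(-2.13)^i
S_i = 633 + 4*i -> [633, 637, 641, 645, 649]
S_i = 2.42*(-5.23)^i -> [2.42, -12.66, 66.19, -346.19, 1810.6]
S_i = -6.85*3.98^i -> [-6.85, -27.26, -108.51, -431.86, -1718.79]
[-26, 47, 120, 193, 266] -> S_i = -26 + 73*i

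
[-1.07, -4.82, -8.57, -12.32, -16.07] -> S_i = -1.07 + -3.75*i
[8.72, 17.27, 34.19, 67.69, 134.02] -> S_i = 8.72*1.98^i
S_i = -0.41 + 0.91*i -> [-0.41, 0.5, 1.41, 2.32, 3.23]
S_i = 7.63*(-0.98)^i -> [7.63, -7.48, 7.33, -7.18, 7.04]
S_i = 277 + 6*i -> [277, 283, 289, 295, 301]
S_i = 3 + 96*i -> [3, 99, 195, 291, 387]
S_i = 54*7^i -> [54, 378, 2646, 18522, 129654]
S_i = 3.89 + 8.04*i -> [3.89, 11.93, 19.97, 28.01, 36.05]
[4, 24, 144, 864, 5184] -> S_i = 4*6^i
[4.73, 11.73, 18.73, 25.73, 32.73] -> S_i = 4.73 + 7.00*i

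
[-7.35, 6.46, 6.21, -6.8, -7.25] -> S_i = Random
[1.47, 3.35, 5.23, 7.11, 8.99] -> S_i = 1.47 + 1.88*i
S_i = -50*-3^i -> [-50, 150, -450, 1350, -4050]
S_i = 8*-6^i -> [8, -48, 288, -1728, 10368]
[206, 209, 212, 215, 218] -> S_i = 206 + 3*i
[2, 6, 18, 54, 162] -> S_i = 2*3^i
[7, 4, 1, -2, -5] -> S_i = 7 + -3*i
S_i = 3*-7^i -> [3, -21, 147, -1029, 7203]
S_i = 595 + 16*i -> [595, 611, 627, 643, 659]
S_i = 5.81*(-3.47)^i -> [5.81, -20.16, 69.96, -242.75, 842.35]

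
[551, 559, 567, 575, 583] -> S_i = 551 + 8*i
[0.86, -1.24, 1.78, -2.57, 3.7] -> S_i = 0.86*(-1.44)^i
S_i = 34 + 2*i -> [34, 36, 38, 40, 42]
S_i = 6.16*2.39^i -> [6.16, 14.72, 35.19, 84.1, 200.99]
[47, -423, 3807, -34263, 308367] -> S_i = 47*-9^i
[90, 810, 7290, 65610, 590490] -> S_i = 90*9^i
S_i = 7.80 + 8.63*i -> [7.8, 16.43, 25.06, 33.69, 42.32]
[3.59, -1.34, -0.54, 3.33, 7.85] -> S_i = Random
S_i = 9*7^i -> [9, 63, 441, 3087, 21609]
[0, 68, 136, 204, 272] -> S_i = 0 + 68*i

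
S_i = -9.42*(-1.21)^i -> [-9.42, 11.4, -13.79, 16.69, -20.19]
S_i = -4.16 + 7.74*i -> [-4.16, 3.58, 11.32, 19.06, 26.8]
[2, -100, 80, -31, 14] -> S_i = Random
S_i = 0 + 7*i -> [0, 7, 14, 21, 28]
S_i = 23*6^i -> [23, 138, 828, 4968, 29808]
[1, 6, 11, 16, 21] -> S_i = 1 + 5*i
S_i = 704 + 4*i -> [704, 708, 712, 716, 720]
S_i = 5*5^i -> [5, 25, 125, 625, 3125]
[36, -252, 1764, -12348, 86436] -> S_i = 36*-7^i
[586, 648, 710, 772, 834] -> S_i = 586 + 62*i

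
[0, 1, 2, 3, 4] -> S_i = 0 + 1*i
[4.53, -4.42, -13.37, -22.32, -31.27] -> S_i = 4.53 + -8.95*i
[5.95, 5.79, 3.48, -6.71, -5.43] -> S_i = Random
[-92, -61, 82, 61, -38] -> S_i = Random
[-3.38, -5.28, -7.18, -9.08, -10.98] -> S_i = -3.38 + -1.90*i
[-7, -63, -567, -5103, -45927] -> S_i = -7*9^i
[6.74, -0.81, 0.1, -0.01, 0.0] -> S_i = 6.74*(-0.12)^i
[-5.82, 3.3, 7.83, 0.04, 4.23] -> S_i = Random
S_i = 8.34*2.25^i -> [8.34, 18.76, 42.22, 95.0, 213.75]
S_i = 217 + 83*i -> [217, 300, 383, 466, 549]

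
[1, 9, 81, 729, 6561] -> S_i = 1*9^i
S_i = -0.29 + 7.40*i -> [-0.29, 7.11, 14.51, 21.91, 29.31]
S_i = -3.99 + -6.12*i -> [-3.99, -10.11, -16.23, -22.35, -28.47]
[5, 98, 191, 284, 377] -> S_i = 5 + 93*i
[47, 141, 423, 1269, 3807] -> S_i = 47*3^i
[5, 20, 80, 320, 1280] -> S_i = 5*4^i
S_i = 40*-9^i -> [40, -360, 3240, -29160, 262440]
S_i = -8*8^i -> [-8, -64, -512, -4096, -32768]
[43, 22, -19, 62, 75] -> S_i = Random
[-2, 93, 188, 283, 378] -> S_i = -2 + 95*i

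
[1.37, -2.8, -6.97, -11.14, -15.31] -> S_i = 1.37 + -4.17*i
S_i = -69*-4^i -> [-69, 276, -1104, 4416, -17664]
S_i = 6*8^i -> [6, 48, 384, 3072, 24576]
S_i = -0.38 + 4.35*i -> [-0.38, 3.97, 8.32, 12.67, 17.02]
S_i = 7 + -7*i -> [7, 0, -7, -14, -21]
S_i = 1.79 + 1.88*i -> [1.79, 3.67, 5.55, 7.43, 9.31]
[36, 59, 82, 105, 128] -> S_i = 36 + 23*i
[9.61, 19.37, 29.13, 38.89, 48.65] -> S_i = 9.61 + 9.76*i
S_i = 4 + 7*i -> [4, 11, 18, 25, 32]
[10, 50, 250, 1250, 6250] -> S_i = 10*5^i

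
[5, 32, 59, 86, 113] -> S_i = 5 + 27*i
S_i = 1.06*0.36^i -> [1.06, 0.38, 0.14, 0.05, 0.02]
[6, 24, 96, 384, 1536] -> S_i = 6*4^i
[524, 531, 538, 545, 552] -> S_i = 524 + 7*i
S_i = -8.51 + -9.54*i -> [-8.51, -18.05, -27.59, -37.13, -46.67]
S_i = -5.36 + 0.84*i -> [-5.36, -4.52, -3.68, -2.84, -2.0]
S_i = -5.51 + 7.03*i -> [-5.51, 1.52, 8.55, 15.58, 22.61]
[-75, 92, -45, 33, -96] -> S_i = Random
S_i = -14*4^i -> [-14, -56, -224, -896, -3584]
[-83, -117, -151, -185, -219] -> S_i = -83 + -34*i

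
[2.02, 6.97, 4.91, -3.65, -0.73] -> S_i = Random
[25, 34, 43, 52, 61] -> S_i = 25 + 9*i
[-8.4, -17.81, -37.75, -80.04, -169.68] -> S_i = -8.40*2.12^i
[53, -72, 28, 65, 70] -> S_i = Random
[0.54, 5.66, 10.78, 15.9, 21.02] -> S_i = 0.54 + 5.12*i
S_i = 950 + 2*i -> [950, 952, 954, 956, 958]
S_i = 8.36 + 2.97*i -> [8.36, 11.33, 14.3, 17.27, 20.24]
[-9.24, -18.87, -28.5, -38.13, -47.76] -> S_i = -9.24 + -9.63*i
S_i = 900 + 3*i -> [900, 903, 906, 909, 912]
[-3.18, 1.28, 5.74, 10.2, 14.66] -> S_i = -3.18 + 4.46*i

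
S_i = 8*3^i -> [8, 24, 72, 216, 648]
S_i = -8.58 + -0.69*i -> [-8.58, -9.27, -9.96, -10.65, -11.34]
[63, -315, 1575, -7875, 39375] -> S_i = 63*-5^i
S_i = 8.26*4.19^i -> [8.26, 34.61, 145.01, 607.61, 2545.87]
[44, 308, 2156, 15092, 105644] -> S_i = 44*7^i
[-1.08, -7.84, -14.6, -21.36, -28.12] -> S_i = -1.08 + -6.76*i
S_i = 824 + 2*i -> [824, 826, 828, 830, 832]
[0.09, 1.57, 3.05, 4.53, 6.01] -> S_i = 0.09 + 1.48*i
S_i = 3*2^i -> [3, 6, 12, 24, 48]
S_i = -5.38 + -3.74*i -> [-5.38, -9.12, -12.86, -16.6, -20.34]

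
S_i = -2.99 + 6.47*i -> [-2.99, 3.48, 9.95, 16.42, 22.89]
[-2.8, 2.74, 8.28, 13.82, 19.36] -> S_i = -2.80 + 5.54*i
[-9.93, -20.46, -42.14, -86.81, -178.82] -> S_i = -9.93*2.06^i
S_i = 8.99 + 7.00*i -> [8.99, 15.99, 22.99, 29.99, 36.99]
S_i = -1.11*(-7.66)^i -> [-1.11, 8.5, -65.13, 498.9, -3821.54]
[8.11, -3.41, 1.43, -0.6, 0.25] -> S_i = 8.11*(-0.42)^i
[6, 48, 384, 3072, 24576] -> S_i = 6*8^i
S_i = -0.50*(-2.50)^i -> [-0.5, 1.25, -3.12, 7.81, -19.53]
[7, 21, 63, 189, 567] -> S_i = 7*3^i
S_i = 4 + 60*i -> [4, 64, 124, 184, 244]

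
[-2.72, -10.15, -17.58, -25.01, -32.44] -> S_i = -2.72 + -7.43*i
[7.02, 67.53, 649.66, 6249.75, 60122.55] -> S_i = 7.02*9.62^i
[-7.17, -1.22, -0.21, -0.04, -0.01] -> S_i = -7.17*0.17^i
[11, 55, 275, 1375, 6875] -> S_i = 11*5^i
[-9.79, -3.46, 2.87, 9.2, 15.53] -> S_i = -9.79 + 6.33*i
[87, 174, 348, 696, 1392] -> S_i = 87*2^i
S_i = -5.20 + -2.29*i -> [-5.2, -7.49, -9.78, -12.07, -14.36]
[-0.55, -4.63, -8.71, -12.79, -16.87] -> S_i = -0.55 + -4.08*i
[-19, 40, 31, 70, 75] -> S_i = Random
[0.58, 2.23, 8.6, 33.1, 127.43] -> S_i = 0.58*3.85^i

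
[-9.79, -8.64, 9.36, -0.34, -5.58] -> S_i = Random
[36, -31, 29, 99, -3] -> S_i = Random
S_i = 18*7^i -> [18, 126, 882, 6174, 43218]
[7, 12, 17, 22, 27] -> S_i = 7 + 5*i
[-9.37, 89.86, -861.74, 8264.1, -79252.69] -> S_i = -9.37*(-9.59)^i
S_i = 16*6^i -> [16, 96, 576, 3456, 20736]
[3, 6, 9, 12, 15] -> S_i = 3 + 3*i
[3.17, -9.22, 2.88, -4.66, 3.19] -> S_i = Random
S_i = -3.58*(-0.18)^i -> [-3.58, 0.64, -0.12, 0.02, -0.0]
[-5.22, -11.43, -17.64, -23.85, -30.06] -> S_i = -5.22 + -6.21*i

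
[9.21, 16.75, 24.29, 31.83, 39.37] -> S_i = 9.21 + 7.54*i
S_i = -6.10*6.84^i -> [-6.1, -41.72, -285.39, -1952.08, -13352.24]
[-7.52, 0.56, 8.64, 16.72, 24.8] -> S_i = -7.52 + 8.08*i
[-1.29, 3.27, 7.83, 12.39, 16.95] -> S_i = -1.29 + 4.56*i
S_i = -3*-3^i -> [-3, 9, -27, 81, -243]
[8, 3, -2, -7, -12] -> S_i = 8 + -5*i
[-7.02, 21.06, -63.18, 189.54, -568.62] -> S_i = -7.02*(-3.00)^i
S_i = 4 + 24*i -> [4, 28, 52, 76, 100]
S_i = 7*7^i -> [7, 49, 343, 2401, 16807]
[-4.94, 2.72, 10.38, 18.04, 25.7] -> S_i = -4.94 + 7.66*i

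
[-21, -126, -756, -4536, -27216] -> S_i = -21*6^i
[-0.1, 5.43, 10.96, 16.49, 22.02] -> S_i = -0.10 + 5.53*i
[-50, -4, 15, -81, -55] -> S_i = Random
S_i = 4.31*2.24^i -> [4.31, 9.65, 21.63, 48.44, 108.51]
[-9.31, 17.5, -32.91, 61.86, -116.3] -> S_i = -9.31*(-1.88)^i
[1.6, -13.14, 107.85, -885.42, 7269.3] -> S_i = 1.60*(-8.21)^i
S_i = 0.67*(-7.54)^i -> [0.67, -5.05, 38.09, -287.2, 2165.51]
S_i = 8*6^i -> [8, 48, 288, 1728, 10368]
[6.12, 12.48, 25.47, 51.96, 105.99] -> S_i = 6.12*2.04^i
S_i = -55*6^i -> [-55, -330, -1980, -11880, -71280]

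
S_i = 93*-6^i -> [93, -558, 3348, -20088, 120528]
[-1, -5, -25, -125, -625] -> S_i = -1*5^i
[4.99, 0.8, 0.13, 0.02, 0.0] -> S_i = 4.99*0.16^i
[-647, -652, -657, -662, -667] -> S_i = -647 + -5*i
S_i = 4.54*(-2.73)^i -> [4.54, -12.39, 33.84, -92.37, 252.18]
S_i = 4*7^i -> [4, 28, 196, 1372, 9604]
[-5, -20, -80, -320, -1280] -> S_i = -5*4^i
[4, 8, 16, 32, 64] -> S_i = 4*2^i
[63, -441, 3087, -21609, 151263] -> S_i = 63*-7^i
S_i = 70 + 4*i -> [70, 74, 78, 82, 86]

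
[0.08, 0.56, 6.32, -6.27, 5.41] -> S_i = Random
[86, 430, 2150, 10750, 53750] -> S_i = 86*5^i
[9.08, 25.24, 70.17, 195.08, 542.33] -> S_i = 9.08*2.78^i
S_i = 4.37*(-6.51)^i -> [4.37, -28.45, 185.2, -1205.66, 7848.84]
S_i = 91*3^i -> [91, 273, 819, 2457, 7371]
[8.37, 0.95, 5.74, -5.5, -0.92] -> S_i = Random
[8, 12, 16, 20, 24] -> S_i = 8 + 4*i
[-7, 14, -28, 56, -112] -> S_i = -7*-2^i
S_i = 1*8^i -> [1, 8, 64, 512, 4096]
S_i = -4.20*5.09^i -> [-4.2, -21.38, -108.81, -553.86, -2819.16]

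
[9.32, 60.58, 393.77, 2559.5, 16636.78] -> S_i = 9.32*6.50^i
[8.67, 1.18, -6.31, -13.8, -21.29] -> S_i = 8.67 + -7.49*i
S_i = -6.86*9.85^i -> [-6.86, -67.57, -665.57, -6555.91, -64575.69]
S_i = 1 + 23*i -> [1, 24, 47, 70, 93]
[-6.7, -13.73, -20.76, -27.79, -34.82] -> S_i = -6.70 + -7.03*i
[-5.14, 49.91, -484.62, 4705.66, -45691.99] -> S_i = -5.14*(-9.71)^i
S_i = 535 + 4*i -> [535, 539, 543, 547, 551]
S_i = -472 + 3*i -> [-472, -469, -466, -463, -460]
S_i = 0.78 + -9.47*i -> [0.78, -8.69, -18.16, -27.63, -37.1]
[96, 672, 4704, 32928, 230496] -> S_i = 96*7^i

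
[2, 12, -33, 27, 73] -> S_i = Random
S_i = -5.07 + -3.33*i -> [-5.07, -8.4, -11.73, -15.06, -18.39]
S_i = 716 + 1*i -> [716, 717, 718, 719, 720]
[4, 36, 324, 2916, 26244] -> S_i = 4*9^i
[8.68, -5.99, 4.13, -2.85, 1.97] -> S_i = 8.68*(-0.69)^i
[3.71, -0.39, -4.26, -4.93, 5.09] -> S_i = Random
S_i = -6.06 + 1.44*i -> [-6.06, -4.62, -3.18, -1.74, -0.3]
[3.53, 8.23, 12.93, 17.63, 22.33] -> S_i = 3.53 + 4.70*i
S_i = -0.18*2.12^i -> [-0.18, -0.38, -0.81, -1.72, -3.64]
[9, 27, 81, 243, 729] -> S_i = 9*3^i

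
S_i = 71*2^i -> [71, 142, 284, 568, 1136]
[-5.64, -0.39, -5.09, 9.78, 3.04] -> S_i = Random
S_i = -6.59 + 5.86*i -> [-6.59, -0.73, 5.13, 10.99, 16.85]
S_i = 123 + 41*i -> [123, 164, 205, 246, 287]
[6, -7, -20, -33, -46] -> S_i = 6 + -13*i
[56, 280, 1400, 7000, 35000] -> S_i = 56*5^i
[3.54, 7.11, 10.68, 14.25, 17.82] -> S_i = 3.54 + 3.57*i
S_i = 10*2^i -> [10, 20, 40, 80, 160]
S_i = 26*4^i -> [26, 104, 416, 1664, 6656]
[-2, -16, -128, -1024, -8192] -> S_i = -2*8^i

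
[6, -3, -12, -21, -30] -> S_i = 6 + -9*i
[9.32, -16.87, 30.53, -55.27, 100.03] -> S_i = 9.32*(-1.81)^i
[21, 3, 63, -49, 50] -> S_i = Random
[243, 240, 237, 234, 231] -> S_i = 243 + -3*i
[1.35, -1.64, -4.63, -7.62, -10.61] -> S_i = 1.35 + -2.99*i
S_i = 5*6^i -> [5, 30, 180, 1080, 6480]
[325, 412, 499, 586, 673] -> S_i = 325 + 87*i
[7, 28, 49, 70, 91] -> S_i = 7 + 21*i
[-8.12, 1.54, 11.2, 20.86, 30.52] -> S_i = -8.12 + 9.66*i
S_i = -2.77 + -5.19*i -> [-2.77, -7.96, -13.15, -18.34, -23.53]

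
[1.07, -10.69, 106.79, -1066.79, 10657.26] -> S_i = 1.07*(-9.99)^i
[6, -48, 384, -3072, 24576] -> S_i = 6*-8^i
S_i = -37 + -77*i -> [-37, -114, -191, -268, -345]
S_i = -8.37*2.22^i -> [-8.37, -18.58, -41.25, -91.58, -203.3]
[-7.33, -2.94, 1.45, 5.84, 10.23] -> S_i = -7.33 + 4.39*i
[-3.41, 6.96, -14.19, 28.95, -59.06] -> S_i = -3.41*(-2.04)^i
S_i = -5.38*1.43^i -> [-5.38, -7.69, -11.0, -15.73, -22.5]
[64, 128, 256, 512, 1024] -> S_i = 64*2^i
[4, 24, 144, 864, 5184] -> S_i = 4*6^i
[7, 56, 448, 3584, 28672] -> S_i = 7*8^i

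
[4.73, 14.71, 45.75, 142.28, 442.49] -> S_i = 4.73*3.11^i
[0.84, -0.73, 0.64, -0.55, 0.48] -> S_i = 0.84*(-0.87)^i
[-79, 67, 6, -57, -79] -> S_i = Random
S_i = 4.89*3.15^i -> [4.89, 15.4, 48.52, 152.84, 481.45]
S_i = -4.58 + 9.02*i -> [-4.58, 4.44, 13.46, 22.48, 31.5]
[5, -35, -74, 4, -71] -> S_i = Random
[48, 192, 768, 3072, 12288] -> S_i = 48*4^i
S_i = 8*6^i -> [8, 48, 288, 1728, 10368]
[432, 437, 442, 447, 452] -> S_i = 432 + 5*i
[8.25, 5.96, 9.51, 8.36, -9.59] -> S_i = Random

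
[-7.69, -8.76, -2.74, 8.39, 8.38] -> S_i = Random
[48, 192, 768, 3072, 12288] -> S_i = 48*4^i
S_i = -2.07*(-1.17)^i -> [-2.07, 2.42, -2.83, 3.32, -3.88]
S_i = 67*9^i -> [67, 603, 5427, 48843, 439587]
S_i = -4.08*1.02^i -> [-4.08, -4.16, -4.24, -4.33, -4.42]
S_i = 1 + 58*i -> [1, 59, 117, 175, 233]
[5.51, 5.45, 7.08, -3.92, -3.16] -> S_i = Random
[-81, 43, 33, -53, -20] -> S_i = Random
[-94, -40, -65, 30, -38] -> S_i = Random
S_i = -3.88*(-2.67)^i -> [-3.88, 10.36, -27.66, 73.85, -197.19]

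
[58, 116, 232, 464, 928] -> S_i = 58*2^i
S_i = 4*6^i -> [4, 24, 144, 864, 5184]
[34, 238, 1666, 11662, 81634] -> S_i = 34*7^i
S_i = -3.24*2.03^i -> [-3.24, -6.58, -13.35, -27.1, -55.02]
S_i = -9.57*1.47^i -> [-9.57, -14.07, -20.68, -30.4, -44.69]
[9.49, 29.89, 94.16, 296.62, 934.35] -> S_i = 9.49*3.15^i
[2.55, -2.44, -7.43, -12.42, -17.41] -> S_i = 2.55 + -4.99*i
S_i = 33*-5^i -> [33, -165, 825, -4125, 20625]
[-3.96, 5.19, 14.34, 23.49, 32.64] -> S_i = -3.96 + 9.15*i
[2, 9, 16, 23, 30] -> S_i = 2 + 7*i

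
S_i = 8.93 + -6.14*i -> [8.93, 2.79, -3.35, -9.49, -15.63]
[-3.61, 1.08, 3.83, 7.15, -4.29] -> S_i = Random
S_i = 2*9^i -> [2, 18, 162, 1458, 13122]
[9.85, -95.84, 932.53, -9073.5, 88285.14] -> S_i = 9.85*(-9.73)^i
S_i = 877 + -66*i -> [877, 811, 745, 679, 613]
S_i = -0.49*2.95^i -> [-0.49, -1.45, -4.26, -12.58, -37.11]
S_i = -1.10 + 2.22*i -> [-1.1, 1.12, 3.34, 5.56, 7.78]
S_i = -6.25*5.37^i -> [-6.25, -33.56, -180.23, -967.84, -5197.29]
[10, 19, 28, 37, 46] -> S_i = 10 + 9*i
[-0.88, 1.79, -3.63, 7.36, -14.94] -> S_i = -0.88*(-2.03)^i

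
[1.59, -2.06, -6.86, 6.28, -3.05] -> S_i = Random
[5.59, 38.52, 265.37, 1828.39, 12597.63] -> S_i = 5.59*6.89^i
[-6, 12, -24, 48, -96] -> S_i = -6*-2^i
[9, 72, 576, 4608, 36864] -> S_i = 9*8^i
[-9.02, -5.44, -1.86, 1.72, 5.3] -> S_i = -9.02 + 3.58*i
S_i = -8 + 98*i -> [-8, 90, 188, 286, 384]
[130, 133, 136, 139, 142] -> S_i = 130 + 3*i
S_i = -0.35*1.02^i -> [-0.35, -0.36, -0.36, -0.37, -0.38]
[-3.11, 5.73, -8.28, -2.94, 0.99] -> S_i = Random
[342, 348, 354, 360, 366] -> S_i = 342 + 6*i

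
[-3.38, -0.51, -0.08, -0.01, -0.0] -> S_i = -3.38*0.15^i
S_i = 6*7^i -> [6, 42, 294, 2058, 14406]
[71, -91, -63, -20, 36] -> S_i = Random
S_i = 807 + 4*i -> [807, 811, 815, 819, 823]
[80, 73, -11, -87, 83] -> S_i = Random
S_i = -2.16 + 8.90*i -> [-2.16, 6.74, 15.64, 24.54, 33.44]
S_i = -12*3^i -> [-12, -36, -108, -324, -972]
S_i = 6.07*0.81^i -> [6.07, 4.92, 3.98, 3.23, 2.61]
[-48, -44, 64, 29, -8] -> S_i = Random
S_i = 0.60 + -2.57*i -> [0.6, -1.97, -4.54, -7.11, -9.68]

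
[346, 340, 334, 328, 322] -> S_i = 346 + -6*i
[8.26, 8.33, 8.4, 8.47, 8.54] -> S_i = 8.26 + 0.07*i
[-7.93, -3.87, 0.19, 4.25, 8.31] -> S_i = -7.93 + 4.06*i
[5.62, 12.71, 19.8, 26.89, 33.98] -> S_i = 5.62 + 7.09*i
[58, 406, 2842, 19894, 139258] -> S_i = 58*7^i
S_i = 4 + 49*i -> [4, 53, 102, 151, 200]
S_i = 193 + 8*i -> [193, 201, 209, 217, 225]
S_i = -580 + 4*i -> [-580, -576, -572, -568, -564]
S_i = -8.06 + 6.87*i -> [-8.06, -1.19, 5.68, 12.55, 19.42]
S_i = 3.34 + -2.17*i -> [3.34, 1.17, -1.0, -3.17, -5.34]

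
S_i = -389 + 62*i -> [-389, -327, -265, -203, -141]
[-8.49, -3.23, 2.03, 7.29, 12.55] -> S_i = -8.49 + 5.26*i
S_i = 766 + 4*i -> [766, 770, 774, 778, 782]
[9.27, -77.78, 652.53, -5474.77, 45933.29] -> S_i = 9.27*(-8.39)^i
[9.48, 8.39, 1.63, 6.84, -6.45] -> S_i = Random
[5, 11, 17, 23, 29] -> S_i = 5 + 6*i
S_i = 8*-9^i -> [8, -72, 648, -5832, 52488]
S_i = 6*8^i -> [6, 48, 384, 3072, 24576]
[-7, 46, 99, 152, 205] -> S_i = -7 + 53*i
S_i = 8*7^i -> [8, 56, 392, 2744, 19208]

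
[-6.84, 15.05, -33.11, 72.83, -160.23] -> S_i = -6.84*(-2.20)^i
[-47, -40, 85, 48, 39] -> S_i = Random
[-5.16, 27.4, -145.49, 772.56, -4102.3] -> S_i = -5.16*(-5.31)^i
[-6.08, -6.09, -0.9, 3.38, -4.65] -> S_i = Random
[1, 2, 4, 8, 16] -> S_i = 1*2^i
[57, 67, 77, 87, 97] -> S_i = 57 + 10*i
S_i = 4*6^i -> [4, 24, 144, 864, 5184]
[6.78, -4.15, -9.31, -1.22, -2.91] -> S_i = Random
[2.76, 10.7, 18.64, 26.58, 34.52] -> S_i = 2.76 + 7.94*i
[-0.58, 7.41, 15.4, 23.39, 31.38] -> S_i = -0.58 + 7.99*i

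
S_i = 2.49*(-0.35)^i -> [2.49, -0.87, 0.31, -0.11, 0.04]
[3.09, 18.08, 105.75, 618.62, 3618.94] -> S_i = 3.09*5.85^i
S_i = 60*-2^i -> [60, -120, 240, -480, 960]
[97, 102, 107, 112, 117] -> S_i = 97 + 5*i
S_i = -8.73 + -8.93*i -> [-8.73, -17.66, -26.59, -35.52, -44.45]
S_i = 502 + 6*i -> [502, 508, 514, 520, 526]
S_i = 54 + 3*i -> [54, 57, 60, 63, 66]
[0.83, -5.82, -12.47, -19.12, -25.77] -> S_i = 0.83 + -6.65*i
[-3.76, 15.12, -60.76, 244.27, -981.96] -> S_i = -3.76*(-4.02)^i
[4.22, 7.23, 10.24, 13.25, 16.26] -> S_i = 4.22 + 3.01*i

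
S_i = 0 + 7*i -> [0, 7, 14, 21, 28]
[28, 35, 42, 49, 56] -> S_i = 28 + 7*i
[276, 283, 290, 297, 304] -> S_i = 276 + 7*i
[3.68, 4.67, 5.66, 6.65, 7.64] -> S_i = 3.68 + 0.99*i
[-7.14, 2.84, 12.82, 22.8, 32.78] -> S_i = -7.14 + 9.98*i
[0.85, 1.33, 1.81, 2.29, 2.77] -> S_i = 0.85 + 0.48*i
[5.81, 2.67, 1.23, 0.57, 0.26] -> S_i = 5.81*0.46^i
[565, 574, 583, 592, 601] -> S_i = 565 + 9*i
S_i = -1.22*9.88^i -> [-1.22, -12.05, -119.09, -1176.6, -11624.86]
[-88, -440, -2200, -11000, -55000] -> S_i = -88*5^i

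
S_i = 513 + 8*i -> [513, 521, 529, 537, 545]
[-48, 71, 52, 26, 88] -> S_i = Random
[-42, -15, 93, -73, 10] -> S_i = Random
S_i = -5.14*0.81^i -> [-5.14, -4.16, -3.37, -2.73, -2.21]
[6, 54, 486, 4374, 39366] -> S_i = 6*9^i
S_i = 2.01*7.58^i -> [2.01, 15.24, 115.49, 875.39, 6635.49]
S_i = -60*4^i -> [-60, -240, -960, -3840, -15360]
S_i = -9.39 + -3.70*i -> [-9.39, -13.09, -16.79, -20.49, -24.19]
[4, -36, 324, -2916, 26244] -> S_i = 4*-9^i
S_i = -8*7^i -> [-8, -56, -392, -2744, -19208]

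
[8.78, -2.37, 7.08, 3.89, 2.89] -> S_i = Random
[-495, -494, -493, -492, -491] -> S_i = -495 + 1*i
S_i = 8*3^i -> [8, 24, 72, 216, 648]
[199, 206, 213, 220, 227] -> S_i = 199 + 7*i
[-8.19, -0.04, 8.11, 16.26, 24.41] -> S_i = -8.19 + 8.15*i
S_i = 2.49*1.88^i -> [2.49, 4.68, 8.8, 16.55, 31.11]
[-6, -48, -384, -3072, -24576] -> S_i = -6*8^i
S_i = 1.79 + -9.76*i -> [1.79, -7.97, -17.73, -27.49, -37.25]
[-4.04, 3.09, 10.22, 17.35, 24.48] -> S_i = -4.04 + 7.13*i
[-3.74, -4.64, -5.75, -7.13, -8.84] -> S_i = -3.74*1.24^i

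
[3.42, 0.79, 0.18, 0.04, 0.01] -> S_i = 3.42*0.23^i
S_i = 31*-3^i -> [31, -93, 279, -837, 2511]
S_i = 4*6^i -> [4, 24, 144, 864, 5184]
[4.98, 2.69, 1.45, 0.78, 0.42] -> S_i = 4.98*0.54^i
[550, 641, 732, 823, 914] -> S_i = 550 + 91*i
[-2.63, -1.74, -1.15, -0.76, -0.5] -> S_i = -2.63*0.66^i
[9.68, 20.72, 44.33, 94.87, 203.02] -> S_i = 9.68*2.14^i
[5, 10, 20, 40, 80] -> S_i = 5*2^i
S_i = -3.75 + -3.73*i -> [-3.75, -7.48, -11.21, -14.94, -18.67]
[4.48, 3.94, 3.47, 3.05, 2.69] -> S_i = 4.48*0.88^i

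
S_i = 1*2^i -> [1, 2, 4, 8, 16]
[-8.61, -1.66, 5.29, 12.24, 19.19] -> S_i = -8.61 + 6.95*i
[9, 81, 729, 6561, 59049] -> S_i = 9*9^i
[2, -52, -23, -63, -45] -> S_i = Random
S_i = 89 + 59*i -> [89, 148, 207, 266, 325]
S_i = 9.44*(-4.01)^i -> [9.44, -37.85, 151.8, -608.7, 2440.9]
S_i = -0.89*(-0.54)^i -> [-0.89, 0.48, -0.26, 0.14, -0.08]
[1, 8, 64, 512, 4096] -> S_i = 1*8^i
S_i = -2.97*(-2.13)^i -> [-2.97, 6.33, -13.47, 28.7, -61.13]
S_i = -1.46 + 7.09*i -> [-1.46, 5.63, 12.72, 19.81, 26.9]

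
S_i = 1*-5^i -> [1, -5, 25, -125, 625]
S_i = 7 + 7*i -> [7, 14, 21, 28, 35]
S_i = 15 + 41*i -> [15, 56, 97, 138, 179]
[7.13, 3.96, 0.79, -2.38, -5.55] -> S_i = 7.13 + -3.17*i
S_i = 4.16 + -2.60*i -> [4.16, 1.56, -1.04, -3.64, -6.24]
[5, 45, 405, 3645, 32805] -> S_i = 5*9^i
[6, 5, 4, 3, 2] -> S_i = 6 + -1*i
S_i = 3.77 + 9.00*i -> [3.77, 12.77, 21.77, 30.77, 39.77]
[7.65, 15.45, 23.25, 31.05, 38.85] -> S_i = 7.65 + 7.80*i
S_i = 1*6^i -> [1, 6, 36, 216, 1296]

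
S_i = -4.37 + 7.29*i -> [-4.37, 2.92, 10.21, 17.5, 24.79]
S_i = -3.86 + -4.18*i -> [-3.86, -8.04, -12.22, -16.4, -20.58]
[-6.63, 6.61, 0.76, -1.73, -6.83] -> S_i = Random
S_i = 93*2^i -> [93, 186, 372, 744, 1488]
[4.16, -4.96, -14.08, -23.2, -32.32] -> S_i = 4.16 + -9.12*i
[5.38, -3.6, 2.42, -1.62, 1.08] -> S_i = 5.38*(-0.67)^i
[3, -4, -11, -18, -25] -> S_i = 3 + -7*i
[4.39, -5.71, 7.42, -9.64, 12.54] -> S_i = 4.39*(-1.30)^i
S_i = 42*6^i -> [42, 252, 1512, 9072, 54432]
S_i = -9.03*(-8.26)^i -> [-9.03, 74.59, -616.1, 5088.95, -42034.7]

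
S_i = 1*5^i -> [1, 5, 25, 125, 625]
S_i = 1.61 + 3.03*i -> [1.61, 4.64, 7.67, 10.7, 13.73]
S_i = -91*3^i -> [-91, -273, -819, -2457, -7371]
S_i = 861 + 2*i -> [861, 863, 865, 867, 869]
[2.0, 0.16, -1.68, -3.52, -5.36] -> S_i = 2.00 + -1.84*i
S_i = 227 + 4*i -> [227, 231, 235, 239, 243]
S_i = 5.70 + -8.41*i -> [5.7, -2.71, -11.12, -19.53, -27.94]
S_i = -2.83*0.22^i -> [-2.83, -0.62, -0.14, -0.03, -0.01]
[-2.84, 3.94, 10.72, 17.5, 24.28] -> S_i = -2.84 + 6.78*i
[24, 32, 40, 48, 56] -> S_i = 24 + 8*i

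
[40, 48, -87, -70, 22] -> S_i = Random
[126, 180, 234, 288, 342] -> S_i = 126 + 54*i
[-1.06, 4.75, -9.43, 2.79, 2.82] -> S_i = Random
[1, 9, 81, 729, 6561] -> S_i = 1*9^i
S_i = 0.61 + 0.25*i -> [0.61, 0.86, 1.11, 1.36, 1.61]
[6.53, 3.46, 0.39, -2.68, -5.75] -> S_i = 6.53 + -3.07*i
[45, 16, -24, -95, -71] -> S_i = Random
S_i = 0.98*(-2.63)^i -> [0.98, -2.58, 6.78, -17.83, 46.89]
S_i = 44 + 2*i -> [44, 46, 48, 50, 52]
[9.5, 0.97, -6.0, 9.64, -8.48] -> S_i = Random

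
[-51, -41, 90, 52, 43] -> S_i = Random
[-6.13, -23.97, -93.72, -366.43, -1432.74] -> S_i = -6.13*3.91^i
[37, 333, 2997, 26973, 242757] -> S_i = 37*9^i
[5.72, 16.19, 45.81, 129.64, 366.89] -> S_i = 5.72*2.83^i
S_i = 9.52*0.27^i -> [9.52, 2.57, 0.69, 0.19, 0.05]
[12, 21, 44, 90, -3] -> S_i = Random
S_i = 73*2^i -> [73, 146, 292, 584, 1168]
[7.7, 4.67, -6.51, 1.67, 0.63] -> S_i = Random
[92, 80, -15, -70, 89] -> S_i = Random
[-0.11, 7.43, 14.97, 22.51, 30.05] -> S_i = -0.11 + 7.54*i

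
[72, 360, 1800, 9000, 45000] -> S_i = 72*5^i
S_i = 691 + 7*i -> [691, 698, 705, 712, 719]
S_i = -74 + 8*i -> [-74, -66, -58, -50, -42]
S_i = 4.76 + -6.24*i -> [4.76, -1.48, -7.72, -13.96, -20.2]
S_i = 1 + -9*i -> [1, -8, -17, -26, -35]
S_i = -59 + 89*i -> [-59, 30, 119, 208, 297]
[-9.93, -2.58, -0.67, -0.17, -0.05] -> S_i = -9.93*0.26^i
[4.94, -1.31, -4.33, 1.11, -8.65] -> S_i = Random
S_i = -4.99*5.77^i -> [-4.99, -28.79, -166.13, -958.58, -5531.0]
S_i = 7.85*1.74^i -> [7.85, 13.66, 23.77, 41.35, 71.96]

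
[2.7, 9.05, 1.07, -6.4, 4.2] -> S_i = Random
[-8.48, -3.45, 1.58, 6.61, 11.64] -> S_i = -8.48 + 5.03*i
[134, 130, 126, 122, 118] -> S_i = 134 + -4*i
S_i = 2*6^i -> [2, 12, 72, 432, 2592]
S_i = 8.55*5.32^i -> [8.55, 45.49, 241.99, 1287.36, 6848.77]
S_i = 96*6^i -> [96, 576, 3456, 20736, 124416]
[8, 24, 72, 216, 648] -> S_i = 8*3^i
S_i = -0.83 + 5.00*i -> [-0.83, 4.17, 9.17, 14.17, 19.17]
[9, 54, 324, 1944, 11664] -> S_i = 9*6^i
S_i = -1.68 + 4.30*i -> [-1.68, 2.62, 6.92, 11.22, 15.52]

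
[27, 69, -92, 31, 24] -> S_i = Random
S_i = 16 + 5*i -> [16, 21, 26, 31, 36]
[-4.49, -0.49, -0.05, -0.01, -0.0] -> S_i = -4.49*0.11^i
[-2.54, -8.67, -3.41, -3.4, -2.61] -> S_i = Random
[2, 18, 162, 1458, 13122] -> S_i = 2*9^i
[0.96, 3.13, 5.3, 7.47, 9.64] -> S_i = 0.96 + 2.17*i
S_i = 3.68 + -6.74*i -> [3.68, -3.06, -9.8, -16.54, -23.28]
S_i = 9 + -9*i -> [9, 0, -9, -18, -27]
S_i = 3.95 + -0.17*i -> [3.95, 3.78, 3.61, 3.44, 3.27]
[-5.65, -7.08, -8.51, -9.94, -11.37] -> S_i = -5.65 + -1.43*i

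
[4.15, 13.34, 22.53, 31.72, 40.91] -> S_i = 4.15 + 9.19*i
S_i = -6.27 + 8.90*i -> [-6.27, 2.63, 11.53, 20.43, 29.33]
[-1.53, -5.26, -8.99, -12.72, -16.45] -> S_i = -1.53 + -3.73*i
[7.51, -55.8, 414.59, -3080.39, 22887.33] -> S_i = 7.51*(-7.43)^i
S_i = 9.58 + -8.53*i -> [9.58, 1.05, -7.48, -16.01, -24.54]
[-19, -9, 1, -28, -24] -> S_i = Random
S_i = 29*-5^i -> [29, -145, 725, -3625, 18125]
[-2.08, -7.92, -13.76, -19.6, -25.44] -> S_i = -2.08 + -5.84*i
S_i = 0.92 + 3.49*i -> [0.92, 4.41, 7.9, 11.39, 14.88]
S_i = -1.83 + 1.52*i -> [-1.83, -0.31, 1.21, 2.73, 4.25]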